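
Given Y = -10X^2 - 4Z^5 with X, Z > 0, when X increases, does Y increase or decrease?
Y decreases

Taking the partial derivative:
∂Y/∂X = -20X

∂Y/∂X = -20X < 0 (assuming positive values)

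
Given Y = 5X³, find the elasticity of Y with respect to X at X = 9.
Elasticity = 3

Elasticity = (dY/dX) · (X/Y)

dY/dX = 15·X²
At X = 9: dY/dX = 1215, Y = 3645

Elasticity = 1215 · (9 / 3645) = 3

Interpretation: for a small percentage change in X, the percentage change in Y is approximately 3.00 times as large.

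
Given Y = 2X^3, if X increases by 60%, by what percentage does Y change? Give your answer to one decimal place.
309.6%

For Y = 2X^3:
If X → X(1 + 0.6)
Then Y → Y · (1 + 0.6)^3
     = Y · 4.0960

Percentage change = ((1 + 0.6)^3 − 1) × 100% = 309.6%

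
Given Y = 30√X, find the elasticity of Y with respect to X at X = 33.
Elasticity = 1/2

Elasticity = (dY/dX) · (X/Y)

dY/dX = 15/√X
At X = 33: dY/dX = 5·√33/11, Y = 30·√33

Elasticity = (5·√33/11) · (33 / (30·√33)) = 1/2

Interpretation: for a small percentage change in X, the percentage change in Y is approximately 0.50 times as large.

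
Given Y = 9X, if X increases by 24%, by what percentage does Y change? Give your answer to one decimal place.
24.0%

For Y = 9X:
If X → X(1 + 0.24)
Then Y → Y · (1 + 0.24)^1
     = Y · 1.2400

Percentage change = ((1 + 0.24)^1 − 1) × 100% = 24.0%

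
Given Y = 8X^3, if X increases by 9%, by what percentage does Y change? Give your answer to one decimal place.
29.5%

For Y = 8X^3:
If X → X(1 + 0.09)
Then Y → Y · (1 + 0.09)^3
     ≈ Y · 1.2950

Percentage change = ((1 + 0.09)^3 − 1) × 100% ≈ 29.5%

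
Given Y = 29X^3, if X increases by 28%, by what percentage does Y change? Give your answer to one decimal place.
109.7%

For Y = 29X^3:
If X → X(1 + 0.28)
Then Y → Y · (1 + 0.28)^3
     ≈ Y · 2.0972

Percentage change = ((1 + 0.28)^3 − 1) × 100% ≈ 109.7%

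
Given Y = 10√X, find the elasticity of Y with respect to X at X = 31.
Elasticity = 1/2

Elasticity = (dY/dX) · (X/Y)

dY/dX = 5/√X
At X = 31: dY/dX = 5·√31/31, Y = 10·√31

Elasticity = (5·√31/31) · (31 / (10·√31)) = 1/2

Interpretation: for a small percentage change in X, the percentage change in Y is approximately 0.50 times as large.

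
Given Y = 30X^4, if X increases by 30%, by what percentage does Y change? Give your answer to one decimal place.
185.6%

For Y = 30X^4:
If X → X(1 + 0.3)
Then Y → Y · (1 + 0.3)^4
     = Y · 2.8561

Percentage change = ((1 + 0.3)^4 − 1) × 100% ≈ 185.6%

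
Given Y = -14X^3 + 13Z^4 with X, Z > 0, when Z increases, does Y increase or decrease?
Y increases

Taking the partial derivative:
∂Y/∂Z = 52Z^3

∂Y/∂Z = 52Z^3 > 0 (assuming positive values)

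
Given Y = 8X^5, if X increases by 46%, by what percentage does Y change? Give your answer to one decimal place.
563.4%

For Y = 8X^5:
If X → X(1 + 0.46)
Then Y → Y · (1 + 0.46)^5
     ≈ Y · 6.6338

Percentage change = ((1 + 0.46)^5 − 1) × 100% ≈ 563.4%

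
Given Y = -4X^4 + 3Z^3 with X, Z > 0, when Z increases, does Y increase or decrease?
Y increases

Taking the partial derivative:
∂Y/∂Z = 9Z^2

∂Y/∂Z = 9Z^2 > 0 (assuming positive values)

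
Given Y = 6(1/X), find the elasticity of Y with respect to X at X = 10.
Elasticity = -1

Elasticity = (dY/dX) · (X/Y)

dY/dX = -6/X²
At X = 10: dY/dX = -3/50, Y = 3/5

Elasticity = (-3/50) · (10 / (3/5)) = -1

Interpretation: for a small percentage change in X, the percentage change in Y is approximately -1.00 times as large.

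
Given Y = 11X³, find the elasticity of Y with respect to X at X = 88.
Elasticity = 3

Elasticity = (dY/dX) · (X/Y)

dY/dX = 33·X²
At X = 88: dY/dX = 255552, Y = 7496192

Elasticity = 255552 · (88 / 7496192) = 3

Interpretation: for a small percentage change in X, the percentage change in Y is approximately 3.00 times as large.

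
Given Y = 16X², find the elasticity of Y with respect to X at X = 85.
Elasticity = 2

Elasticity = (dY/dX) · (X/Y)

dY/dX = 32·X
At X = 85: dY/dX = 2720, Y = 115600

Elasticity = 2720 · (85 / 115600) = 2

Interpretation: for a small percentage change in X, the percentage change in Y is approximately 2.00 times as large.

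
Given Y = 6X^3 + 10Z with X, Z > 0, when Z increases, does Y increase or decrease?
Y increases

Taking the partial derivative:
∂Y/∂Z = 10

∂Y/∂Z = 10 > 0 (assuming positive values)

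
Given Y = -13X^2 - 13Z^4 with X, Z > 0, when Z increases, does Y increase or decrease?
Y decreases

Taking the partial derivative:
∂Y/∂Z = -52Z^3

∂Y/∂Z = -52Z^3 < 0 (assuming positive values)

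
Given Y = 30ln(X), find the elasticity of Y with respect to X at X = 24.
Elasticity = 1/ln(24) ≈ 0.3147

Elasticity = (dY/dX) · (X/Y)

dY/dX = 30/X
At X = 24: dY/dX = 5/4, Y = 30·ln(24)

Elasticity = (5/4) · (24 / (30·ln(24))) = 1/ln(24) ≈ 0.3147

Interpretation: for a small percentage change in X, the percentage change in Y is approximately 0.31 times as large.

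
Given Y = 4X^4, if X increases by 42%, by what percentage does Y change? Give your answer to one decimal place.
306.6%

For Y = 4X^4:
If X → X(1 + 0.42)
Then Y → Y · (1 + 0.42)^4
     ≈ Y · 4.0659

Percentage change = ((1 + 0.42)^4 − 1) × 100% ≈ 306.6%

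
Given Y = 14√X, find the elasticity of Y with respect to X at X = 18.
Elasticity = 1/2

Elasticity = (dY/dX) · (X/Y)

dY/dX = 7/√X
At X = 18: dY/dX = 7·√2/6, Y = 42·√2

Elasticity = (7·√2/6) · (18 / (42·√2)) = 1/2

Interpretation: for a small percentage change in X, the percentage change in Y is approximately 0.50 times as large.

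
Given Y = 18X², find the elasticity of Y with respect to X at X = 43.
Elasticity = 2

Elasticity = (dY/dX) · (X/Y)

dY/dX = 36·X
At X = 43: dY/dX = 1548, Y = 33282

Elasticity = 1548 · (43 / 33282) = 2

Interpretation: for a small percentage change in X, the percentage change in Y is approximately 2.00 times as large.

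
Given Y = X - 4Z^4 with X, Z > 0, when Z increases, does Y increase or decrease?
Y decreases

Taking the partial derivative:
∂Y/∂Z = -16Z^3

∂Y/∂Z = -16Z^3 < 0 (assuming positive values)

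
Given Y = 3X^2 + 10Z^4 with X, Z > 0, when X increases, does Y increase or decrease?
Y increases

Taking the partial derivative:
∂Y/∂X = 6X

∂Y/∂X = 6X > 0 (assuming positive values)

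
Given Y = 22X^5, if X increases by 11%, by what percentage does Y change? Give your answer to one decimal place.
68.5%

For Y = 22X^5:
If X → X(1 + 0.11)
Then Y → Y · (1 + 0.11)^5
     ≈ Y · 1.6851

Percentage change = ((1 + 0.11)^5 − 1) × 100% ≈ 68.5%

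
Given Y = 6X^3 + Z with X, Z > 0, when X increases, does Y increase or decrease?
Y increases

Taking the partial derivative:
∂Y/∂X = 18X^2

∂Y/∂X = 18X^2 > 0 (assuming positive values)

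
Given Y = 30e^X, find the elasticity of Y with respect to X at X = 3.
Elasticity = 3

Elasticity = (dY/dX) · (X/Y)

dY/dX = 30·e^X
At X = 3: dY/dX = 30·e^3, Y = 30·e^3

Elasticity = (30·e^3) · (3 / (30·e^3)) = 3

Interpretation: for a small percentage change in X, the percentage change in Y is approximately 3.00 times as large.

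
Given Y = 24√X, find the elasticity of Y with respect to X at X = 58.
Elasticity = 1/2

Elasticity = (dY/dX) · (X/Y)

dY/dX = 12/√X
At X = 58: dY/dX = 6·√58/29, Y = 24·√58

Elasticity = (6·√58/29) · (58 / (24·√58)) = 1/2

Interpretation: for a small percentage change in X, the percentage change in Y is approximately 0.50 times as large.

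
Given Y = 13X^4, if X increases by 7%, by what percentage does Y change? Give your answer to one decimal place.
31.1%

For Y = 13X^4:
If X → X(1 + 0.07)
Then Y → Y · (1 + 0.07)^4
     ≈ Y · 1.3108

Percentage change = ((1 + 0.07)^4 − 1) × 100% ≈ 31.1%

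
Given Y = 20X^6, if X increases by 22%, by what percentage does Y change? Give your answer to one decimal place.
229.7%

For Y = 20X^6:
If X → X(1 + 0.22)
Then Y → Y · (1 + 0.22)^6
     ≈ Y · 3.2973

Percentage change = ((1 + 0.22)^6 − 1) × 100% ≈ 229.7%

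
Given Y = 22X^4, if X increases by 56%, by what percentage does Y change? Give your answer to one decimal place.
492.2%

For Y = 22X^4:
If X → X(1 + 0.56)
Then Y → Y · (1 + 0.56)^4
     ≈ Y · 5.9224

Percentage change = ((1 + 0.56)^4 − 1) × 100% ≈ 492.2%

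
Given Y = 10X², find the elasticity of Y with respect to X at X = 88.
Elasticity = 2

Elasticity = (dY/dX) · (X/Y)

dY/dX = 20·X
At X = 88: dY/dX = 1760, Y = 77440

Elasticity = 1760 · (88 / 77440) = 2

Interpretation: for a small percentage change in X, the percentage change in Y is approximately 2.00 times as large.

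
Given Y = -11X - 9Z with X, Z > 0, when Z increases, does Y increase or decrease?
Y decreases

Taking the partial derivative:
∂Y/∂Z = -9

∂Y/∂Z = -9 < 0 (assuming positive values)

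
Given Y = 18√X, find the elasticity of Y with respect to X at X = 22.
Elasticity = 1/2

Elasticity = (dY/dX) · (X/Y)

dY/dX = 9/√X
At X = 22: dY/dX = 9·√22/22, Y = 18·√22

Elasticity = (9·√22/22) · (22 / (18·√22)) = 1/2

Interpretation: for a small percentage change in X, the percentage change in Y is approximately 0.50 times as large.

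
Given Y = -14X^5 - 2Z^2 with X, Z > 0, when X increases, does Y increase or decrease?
Y decreases

Taking the partial derivative:
∂Y/∂X = -70X^4

∂Y/∂X = -70X^4 < 0 (assuming positive values)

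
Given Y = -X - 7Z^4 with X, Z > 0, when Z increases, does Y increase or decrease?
Y decreases

Taking the partial derivative:
∂Y/∂Z = -28Z^3

∂Y/∂Z = -28Z^3 < 0 (assuming positive values)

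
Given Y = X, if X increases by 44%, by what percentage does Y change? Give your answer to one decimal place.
44.0%

For Y = X:
If X → X(1 + 0.44)
Then Y → Y · (1 + 0.44)^1
     = Y · 1.4400

Percentage change = ((1 + 0.44)^1 − 1) × 100% = 44.0%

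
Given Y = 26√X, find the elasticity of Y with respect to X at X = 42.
Elasticity = 1/2

Elasticity = (dY/dX) · (X/Y)

dY/dX = 13/√X
At X = 42: dY/dX = 13·√42/42, Y = 26·√42

Elasticity = (13·√42/42) · (42 / (26·√42)) = 1/2

Interpretation: for a small percentage change in X, the percentage change in Y is approximately 0.50 times as large.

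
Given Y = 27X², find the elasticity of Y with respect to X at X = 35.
Elasticity = 2

Elasticity = (dY/dX) · (X/Y)

dY/dX = 54·X
At X = 35: dY/dX = 1890, Y = 33075

Elasticity = 1890 · (35 / 33075) = 2

Interpretation: for a small percentage change in X, the percentage change in Y is approximately 2.00 times as large.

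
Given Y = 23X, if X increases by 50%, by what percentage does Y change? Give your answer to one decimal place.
50.0%

For Y = 23X:
If X → X(1 + 0.5)
Then Y → Y · (1 + 0.5)^1
     = Y · 1.5000

Percentage change = ((1 + 0.5)^1 − 1) × 100% = 50.0%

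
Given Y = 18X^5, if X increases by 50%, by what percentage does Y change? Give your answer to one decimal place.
659.4%

For Y = 18X^5:
If X → X(1 + 0.5)
Then Y → Y · (1 + 0.5)^5
     ≈ Y · 7.5938

Percentage change = ((1 + 0.5)^5 − 1) × 100% ≈ 659.4%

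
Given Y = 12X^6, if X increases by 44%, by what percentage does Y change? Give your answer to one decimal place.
791.6%

For Y = 12X^6:
If X → X(1 + 0.44)
Then Y → Y · (1 + 0.44)^6
     ≈ Y · 8.9161

Percentage change = ((1 + 0.44)^6 − 1) × 100% ≈ 791.6%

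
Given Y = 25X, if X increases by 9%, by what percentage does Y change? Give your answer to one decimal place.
9.0%

For Y = 25X:
If X → X(1 + 0.09)
Then Y → Y · (1 + 0.09)^1
     = Y · 1.0900

Percentage change = ((1 + 0.09)^1 − 1) × 100% = 9.0%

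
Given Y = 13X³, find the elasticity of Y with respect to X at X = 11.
Elasticity = 3

Elasticity = (dY/dX) · (X/Y)

dY/dX = 39·X²
At X = 11: dY/dX = 4719, Y = 17303

Elasticity = 4719 · (11 / 17303) = 3

Interpretation: for a small percentage change in X, the percentage change in Y is approximately 3.00 times as large.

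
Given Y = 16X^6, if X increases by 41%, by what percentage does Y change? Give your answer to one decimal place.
685.8%

For Y = 16X^6:
If X → X(1 + 0.41)
Then Y → Y · (1 + 0.41)^6
     ≈ Y · 7.8580

Percentage change = ((1 + 0.41)^6 − 1) × 100% ≈ 685.8%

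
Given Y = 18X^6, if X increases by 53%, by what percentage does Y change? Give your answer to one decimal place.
1182.8%

For Y = 18X^6:
If X → X(1 + 0.53)
Then Y → Y · (1 + 0.53)^6
     ≈ Y · 12.8277

Percentage change = ((1 + 0.53)^6 − 1) × 100% ≈ 1182.8%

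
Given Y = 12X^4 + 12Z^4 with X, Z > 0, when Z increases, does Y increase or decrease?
Y increases

Taking the partial derivative:
∂Y/∂Z = 48Z^3

∂Y/∂Z = 48Z^3 > 0 (assuming positive values)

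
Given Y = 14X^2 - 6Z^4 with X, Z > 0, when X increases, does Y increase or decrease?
Y increases

Taking the partial derivative:
∂Y/∂X = 28X

∂Y/∂X = 28X > 0 (assuming positive values)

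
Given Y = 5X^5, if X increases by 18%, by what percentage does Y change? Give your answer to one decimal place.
128.8%

For Y = 5X^5:
If X → X(1 + 0.18)
Then Y → Y · (1 + 0.18)^5
     ≈ Y · 2.2878

Percentage change = ((1 + 0.18)^5 − 1) × 100% ≈ 128.8%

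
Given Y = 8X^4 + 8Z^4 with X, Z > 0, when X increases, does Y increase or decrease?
Y increases

Taking the partial derivative:
∂Y/∂X = 32X^3

∂Y/∂X = 32X^3 > 0 (assuming positive values)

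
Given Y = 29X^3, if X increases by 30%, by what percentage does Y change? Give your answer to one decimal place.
119.7%

For Y = 29X^3:
If X → X(1 + 0.3)
Then Y → Y · (1 + 0.3)^3
     = Y · 2.1970

Percentage change = ((1 + 0.3)^3 − 1) × 100% = 119.7%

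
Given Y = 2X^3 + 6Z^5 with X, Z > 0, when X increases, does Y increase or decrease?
Y increases

Taking the partial derivative:
∂Y/∂X = 6X^2

∂Y/∂X = 6X^2 > 0 (assuming positive values)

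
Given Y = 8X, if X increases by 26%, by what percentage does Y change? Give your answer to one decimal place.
26.0%

For Y = 8X:
If X → X(1 + 0.26)
Then Y → Y · (1 + 0.26)^1
     = Y · 1.2600

Percentage change = ((1 + 0.26)^1 − 1) × 100% = 26.0%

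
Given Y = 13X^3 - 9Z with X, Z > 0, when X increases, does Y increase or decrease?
Y increases

Taking the partial derivative:
∂Y/∂X = 39X^2

∂Y/∂X = 39X^2 > 0 (assuming positive values)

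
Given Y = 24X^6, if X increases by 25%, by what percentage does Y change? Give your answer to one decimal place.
281.5%

For Y = 24X^6:
If X → X(1 + 0.25)
Then Y → Y · (1 + 0.25)^6
     ≈ Y · 3.8147

Percentage change = ((1 + 0.25)^6 − 1) × 100% ≈ 281.5%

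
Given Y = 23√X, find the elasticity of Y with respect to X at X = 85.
Elasticity = 1/2

Elasticity = (dY/dX) · (X/Y)

dY/dX = 23/(2·√X)
At X = 85: dY/dX = 23·√85/170, Y = 23·√85

Elasticity = (23·√85/170) · (85 / (23·√85)) = 1/2

Interpretation: for a small percentage change in X, the percentage change in Y is approximately 0.50 times as large.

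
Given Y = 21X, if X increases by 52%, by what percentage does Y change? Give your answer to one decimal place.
52.0%

For Y = 21X:
If X → X(1 + 0.52)
Then Y → Y · (1 + 0.52)^1
     = Y · 1.5200

Percentage change = ((1 + 0.52)^1 − 1) × 100% = 52.0%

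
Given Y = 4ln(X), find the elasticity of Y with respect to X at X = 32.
Elasticity = 1/ln(32) ≈ 0.2885

Elasticity = (dY/dX) · (X/Y)

dY/dX = 4/X
At X = 32: dY/dX = 1/8, Y = 4·ln(32)

Elasticity = (1/8) · (32 / (4·ln(32))) = 1/ln(32) ≈ 0.2885

Interpretation: for a small percentage change in X, the percentage change in Y is approximately 0.29 times as large.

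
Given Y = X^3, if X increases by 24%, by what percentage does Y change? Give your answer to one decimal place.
90.7%

For Y = X^3:
If X → X(1 + 0.24)
Then Y → Y · (1 + 0.24)^3
     ≈ Y · 1.9066

Percentage change = ((1 + 0.24)^3 − 1) × 100% ≈ 90.7%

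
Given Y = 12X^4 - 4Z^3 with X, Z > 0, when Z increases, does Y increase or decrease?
Y decreases

Taking the partial derivative:
∂Y/∂Z = -12Z^2

∂Y/∂Z = -12Z^2 < 0 (assuming positive values)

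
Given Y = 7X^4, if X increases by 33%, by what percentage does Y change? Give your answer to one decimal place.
212.9%

For Y = 7X^4:
If X → X(1 + 0.33)
Then Y → Y · (1 + 0.33)^4
     ≈ Y · 3.1290

Percentage change = ((1 + 0.33)^4 − 1) × 100% ≈ 212.9%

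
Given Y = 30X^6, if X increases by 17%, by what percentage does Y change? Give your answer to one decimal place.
156.5%

For Y = 30X^6:
If X → X(1 + 0.17)
Then Y → Y · (1 + 0.17)^6
     ≈ Y · 2.5652

Percentage change = ((1 + 0.17)^6 − 1) × 100% ≈ 156.5%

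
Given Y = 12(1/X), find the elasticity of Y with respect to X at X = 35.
Elasticity = -1

Elasticity = (dY/dX) · (X/Y)

dY/dX = -12/X²
At X = 35: dY/dX = -12/1225, Y = 12/35

Elasticity = (-12/1225) · (35 / (12/35)) = -1

Interpretation: for a small percentage change in X, the percentage change in Y is approximately -1.00 times as large.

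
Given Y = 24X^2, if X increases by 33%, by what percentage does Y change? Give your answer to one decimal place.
76.9%

For Y = 24X^2:
If X → X(1 + 0.33)
Then Y → Y · (1 + 0.33)^2
     = Y · 1.7689

Percentage change = ((1 + 0.33)^2 − 1) × 100% ≈ 76.9%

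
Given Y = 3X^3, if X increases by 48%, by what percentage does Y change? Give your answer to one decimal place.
224.2%

For Y = 3X^3:
If X → X(1 + 0.48)
Then Y → Y · (1 + 0.48)^3
     ≈ Y · 3.2418

Percentage change = ((1 + 0.48)^3 − 1) × 100% ≈ 224.2%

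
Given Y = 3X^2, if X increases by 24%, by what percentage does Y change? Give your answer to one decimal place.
53.8%

For Y = 3X^2:
If X → X(1 + 0.24)
Then Y → Y · (1 + 0.24)^2
     = Y · 1.5376

Percentage change = ((1 + 0.24)^2 − 1) × 100% ≈ 53.8%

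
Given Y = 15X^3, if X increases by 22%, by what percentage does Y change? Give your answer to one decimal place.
81.6%

For Y = 15X^3:
If X → X(1 + 0.22)
Then Y → Y · (1 + 0.22)^3
     ≈ Y · 1.8158

Percentage change = ((1 + 0.22)^3 − 1) × 100% ≈ 81.6%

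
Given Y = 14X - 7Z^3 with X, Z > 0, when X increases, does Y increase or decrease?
Y increases

Taking the partial derivative:
∂Y/∂X = 14

∂Y/∂X = 14 > 0 (assuming positive values)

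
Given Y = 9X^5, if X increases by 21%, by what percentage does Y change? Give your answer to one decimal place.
159.4%

For Y = 9X^5:
If X → X(1 + 0.21)
Then Y → Y · (1 + 0.21)^5
     ≈ Y · 2.5937

Percentage change = ((1 + 0.21)^5 − 1) × 100% ≈ 159.4%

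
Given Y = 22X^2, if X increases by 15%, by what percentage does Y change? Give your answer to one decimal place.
32.3%

For Y = 22X^2:
If X → X(1 + 0.15)
Then Y → Y · (1 + 0.15)^2
     = Y · 1.3225

Percentage change = ((1 + 0.15)^2 − 1) × 100% ≈ 32.3%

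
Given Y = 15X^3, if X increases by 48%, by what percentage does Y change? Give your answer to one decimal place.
224.2%

For Y = 15X^3:
If X → X(1 + 0.48)
Then Y → Y · (1 + 0.48)^3
     ≈ Y · 3.2418

Percentage change = ((1 + 0.48)^3 − 1) × 100% ≈ 224.2%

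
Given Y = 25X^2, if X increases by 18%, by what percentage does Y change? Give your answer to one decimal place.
39.2%

For Y = 25X^2:
If X → X(1 + 0.18)
Then Y → Y · (1 + 0.18)^2
     = Y · 1.3924

Percentage change = ((1 + 0.18)^2 − 1) × 100% ≈ 39.2%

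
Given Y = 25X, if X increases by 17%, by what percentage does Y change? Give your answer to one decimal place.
17.0%

For Y = 25X:
If X → X(1 + 0.17)
Then Y → Y · (1 + 0.17)^1
     = Y · 1.1700

Percentage change = ((1 + 0.17)^1 − 1) × 100% = 17.0%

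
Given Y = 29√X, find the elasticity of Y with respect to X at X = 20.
Elasticity = 1/2

Elasticity = (dY/dX) · (X/Y)

dY/dX = 29/(2·√X)
At X = 20: dY/dX = 29·√5/20, Y = 58·√5

Elasticity = (29·√5/20) · (20 / (58·√5)) = 1/2

Interpretation: for a small percentage change in X, the percentage change in Y is approximately 0.50 times as large.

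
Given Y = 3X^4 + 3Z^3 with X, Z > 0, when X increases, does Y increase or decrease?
Y increases

Taking the partial derivative:
∂Y/∂X = 12X^3

∂Y/∂X = 12X^3 > 0 (assuming positive values)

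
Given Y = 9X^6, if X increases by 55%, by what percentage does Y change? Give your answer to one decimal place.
1286.7%

For Y = 9X^6:
If X → X(1 + 0.55)
Then Y → Y · (1 + 0.55)^6
     ≈ Y · 13.8672

Percentage change = ((1 + 0.55)^6 − 1) × 100% ≈ 1286.7%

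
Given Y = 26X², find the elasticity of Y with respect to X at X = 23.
Elasticity = 2

Elasticity = (dY/dX) · (X/Y)

dY/dX = 52·X
At X = 23: dY/dX = 1196, Y = 13754

Elasticity = 1196 · (23 / 13754) = 2

Interpretation: for a small percentage change in X, the percentage change in Y is approximately 2.00 times as large.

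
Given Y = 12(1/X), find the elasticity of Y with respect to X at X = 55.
Elasticity = -1

Elasticity = (dY/dX) · (X/Y)

dY/dX = -12/X²
At X = 55: dY/dX = -12/3025, Y = 12/55

Elasticity = (-12/3025) · (55 / (12/55)) = -1

Interpretation: for a small percentage change in X, the percentage change in Y is approximately -1.00 times as large.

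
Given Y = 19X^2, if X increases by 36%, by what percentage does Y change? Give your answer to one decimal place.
85.0%

For Y = 19X^2:
If X → X(1 + 0.36)
Then Y → Y · (1 + 0.36)^2
     = Y · 1.8496

Percentage change = ((1 + 0.36)^2 − 1) × 100% ≈ 85.0%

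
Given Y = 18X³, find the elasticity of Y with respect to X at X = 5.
Elasticity = 3

Elasticity = (dY/dX) · (X/Y)

dY/dX = 54·X²
At X = 5: dY/dX = 1350, Y = 2250

Elasticity = 1350 · (5 / 2250) = 3

Interpretation: for a small percentage change in X, the percentage change in Y is approximately 3.00 times as large.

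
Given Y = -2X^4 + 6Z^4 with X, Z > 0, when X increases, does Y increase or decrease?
Y decreases

Taking the partial derivative:
∂Y/∂X = -8X^3

∂Y/∂X = -8X^3 < 0 (assuming positive values)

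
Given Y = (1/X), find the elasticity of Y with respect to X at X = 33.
Elasticity = -1

Elasticity = (dY/dX) · (X/Y)

dY/dX = -1/X²
At X = 33: dY/dX = -1/1089, Y = 1/33

Elasticity = (-1/1089) · (33 / (1/33)) = -1

Interpretation: for a small percentage change in X, the percentage change in Y is approximately -1.00 times as large.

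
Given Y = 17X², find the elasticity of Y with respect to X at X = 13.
Elasticity = 2

Elasticity = (dY/dX) · (X/Y)

dY/dX = 34·X
At X = 13: dY/dX = 442, Y = 2873

Elasticity = 442 · (13 / 2873) = 2

Interpretation: for a small percentage change in X, the percentage change in Y is approximately 2.00 times as large.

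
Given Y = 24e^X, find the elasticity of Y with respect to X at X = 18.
Elasticity = 18

Elasticity = (dY/dX) · (X/Y)

dY/dX = 24·e^X
At X = 18: dY/dX = 24·e^18, Y = 24·e^18

Elasticity = (24·e^18) · (18 / (24·e^18)) = 18

Interpretation: for a small percentage change in X, the percentage change in Y is approximately 18.00 times as large.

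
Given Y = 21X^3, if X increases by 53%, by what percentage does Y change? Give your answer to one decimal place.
258.2%

For Y = 21X^3:
If X → X(1 + 0.53)
Then Y → Y · (1 + 0.53)^3
     ≈ Y · 3.5816

Percentage change = ((1 + 0.53)^3 − 1) × 100% ≈ 258.2%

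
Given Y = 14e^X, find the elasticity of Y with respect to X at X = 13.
Elasticity = 13

Elasticity = (dY/dX) · (X/Y)

dY/dX = 14·e^X
At X = 13: dY/dX = 14·e^13, Y = 14·e^13

Elasticity = (14·e^13) · (13 / (14·e^13)) = 13

Interpretation: for a small percentage change in X, the percentage change in Y is approximately 13.00 times as large.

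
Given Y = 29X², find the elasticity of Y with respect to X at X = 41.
Elasticity = 2

Elasticity = (dY/dX) · (X/Y)

dY/dX = 58·X
At X = 41: dY/dX = 2378, Y = 48749

Elasticity = 2378 · (41 / 48749) = 2

Interpretation: for a small percentage change in X, the percentage change in Y is approximately 2.00 times as large.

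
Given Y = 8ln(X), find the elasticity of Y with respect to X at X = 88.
Elasticity = 1/ln(88) ≈ 0.2233

Elasticity = (dY/dX) · (X/Y)

dY/dX = 8/X
At X = 88: dY/dX = 1/11, Y = 8·ln(88)

Elasticity = (1/11) · (88 / (8·ln(88))) = 1/ln(88) ≈ 0.2233

Interpretation: for a small percentage change in X, the percentage change in Y is approximately 0.22 times as large.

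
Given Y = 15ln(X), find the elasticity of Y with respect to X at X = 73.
Elasticity = 1/ln(73) ≈ 0.2331

Elasticity = (dY/dX) · (X/Y)

dY/dX = 15/X
At X = 73: dY/dX = 15/73, Y = 15·ln(73)

Elasticity = (15/73) · (73 / (15·ln(73))) = 1/ln(73) ≈ 0.2331

Interpretation: for a small percentage change in X, the percentage change in Y is approximately 0.23 times as large.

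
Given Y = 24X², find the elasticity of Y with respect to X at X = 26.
Elasticity = 2

Elasticity = (dY/dX) · (X/Y)

dY/dX = 48·X
At X = 26: dY/dX = 1248, Y = 16224

Elasticity = 1248 · (26 / 16224) = 2

Interpretation: for a small percentage change in X, the percentage change in Y is approximately 2.00 times as large.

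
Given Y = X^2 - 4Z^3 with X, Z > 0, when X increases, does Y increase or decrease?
Y increases

Taking the partial derivative:
∂Y/∂X = 2X

∂Y/∂X = 2X > 0 (assuming positive values)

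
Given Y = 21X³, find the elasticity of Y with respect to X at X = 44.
Elasticity = 3

Elasticity = (dY/dX) · (X/Y)

dY/dX = 63·X²
At X = 44: dY/dX = 121968, Y = 1788864

Elasticity = 121968 · (44 / 1788864) = 3

Interpretation: for a small percentage change in X, the percentage change in Y is approximately 3.00 times as large.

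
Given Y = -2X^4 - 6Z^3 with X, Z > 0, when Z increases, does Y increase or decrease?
Y decreases

Taking the partial derivative:
∂Y/∂Z = -18Z^2

∂Y/∂Z = -18Z^2 < 0 (assuming positive values)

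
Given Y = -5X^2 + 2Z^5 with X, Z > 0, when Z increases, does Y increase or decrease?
Y increases

Taking the partial derivative:
∂Y/∂Z = 10Z^4

∂Y/∂Z = 10Z^4 > 0 (assuming positive values)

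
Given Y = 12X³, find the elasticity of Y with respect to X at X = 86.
Elasticity = 3

Elasticity = (dY/dX) · (X/Y)

dY/dX = 36·X²
At X = 86: dY/dX = 266256, Y = 7632672

Elasticity = 266256 · (86 / 7632672) = 3

Interpretation: for a small percentage change in X, the percentage change in Y is approximately 3.00 times as large.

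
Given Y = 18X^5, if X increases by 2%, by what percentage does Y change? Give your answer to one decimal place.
10.4%

For Y = 18X^5:
If X → X(1 + 0.02)
Then Y → Y · (1 + 0.02)^5
     ≈ Y · 1.1041

Percentage change = ((1 + 0.02)^5 − 1) × 100% ≈ 10.4%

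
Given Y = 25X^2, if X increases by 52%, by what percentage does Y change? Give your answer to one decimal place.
131.0%

For Y = 25X^2:
If X → X(1 + 0.52)
Then Y → Y · (1 + 0.52)^2
     = Y · 2.3104

Percentage change = ((1 + 0.52)^2 − 1) × 100% ≈ 131.0%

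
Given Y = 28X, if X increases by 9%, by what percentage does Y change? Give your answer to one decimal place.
9.0%

For Y = 28X:
If X → X(1 + 0.09)
Then Y → Y · (1 + 0.09)^1
     = Y · 1.0900

Percentage change = ((1 + 0.09)^1 − 1) × 100% = 9.0%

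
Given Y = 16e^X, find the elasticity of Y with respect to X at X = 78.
Elasticity = 78

Elasticity = (dY/dX) · (X/Y)

dY/dX = 16·e^X
At X = 78: dY/dX = 16·e^78, Y = 16·e^78

Elasticity = (16·e^78) · (78 / (16·e^78)) = 78

Interpretation: for a small percentage change in X, the percentage change in Y is approximately 78.00 times as large.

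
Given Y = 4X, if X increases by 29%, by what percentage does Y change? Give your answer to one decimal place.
29.0%

For Y = 4X:
If X → X(1 + 0.29)
Then Y → Y · (1 + 0.29)^1
     = Y · 1.2900

Percentage change = ((1 + 0.29)^1 − 1) × 100% = 29.0%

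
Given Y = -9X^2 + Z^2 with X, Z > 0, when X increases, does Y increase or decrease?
Y decreases

Taking the partial derivative:
∂Y/∂X = -18X

∂Y/∂X = -18X < 0 (assuming positive values)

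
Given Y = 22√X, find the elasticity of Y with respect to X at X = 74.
Elasticity = 1/2

Elasticity = (dY/dX) · (X/Y)

dY/dX = 11/√X
At X = 74: dY/dX = 11·√74/74, Y = 22·√74

Elasticity = (11·√74/74) · (74 / (22·√74)) = 1/2

Interpretation: for a small percentage change in X, the percentage change in Y is approximately 0.50 times as large.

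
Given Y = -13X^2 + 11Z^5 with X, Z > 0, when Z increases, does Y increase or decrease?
Y increases

Taking the partial derivative:
∂Y/∂Z = 55Z^4

∂Y/∂Z = 55Z^4 > 0 (assuming positive values)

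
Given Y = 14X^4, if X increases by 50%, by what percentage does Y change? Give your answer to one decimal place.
406.3%

For Y = 14X^4:
If X → X(1 + 0.5)
Then Y → Y · (1 + 0.5)^4
     = Y · 5.0625

Percentage change = ((1 + 0.5)^4 − 1) × 100% ≈ 406.3%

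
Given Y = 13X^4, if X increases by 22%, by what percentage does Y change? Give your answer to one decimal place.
121.5%

For Y = 13X^4:
If X → X(1 + 0.22)
Then Y → Y · (1 + 0.22)^4
     ≈ Y · 2.2153

Percentage change = ((1 + 0.22)^4 − 1) × 100% ≈ 121.5%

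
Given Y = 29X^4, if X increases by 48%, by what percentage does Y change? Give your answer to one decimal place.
379.8%

For Y = 29X^4:
If X → X(1 + 0.48)
Then Y → Y · (1 + 0.48)^4
     ≈ Y · 4.7979

Percentage change = ((1 + 0.48)^4 − 1) × 100% ≈ 379.8%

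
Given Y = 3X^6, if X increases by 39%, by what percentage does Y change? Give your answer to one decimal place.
621.3%

For Y = 3X^6:
If X → X(1 + 0.39)
Then Y → Y · (1 + 0.39)^6
     ≈ Y · 7.2125

Percentage change = ((1 + 0.39)^6 − 1) × 100% ≈ 621.3%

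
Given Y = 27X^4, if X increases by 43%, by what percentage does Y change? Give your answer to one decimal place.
318.2%

For Y = 27X^4:
If X → X(1 + 0.43)
Then Y → Y · (1 + 0.43)^4
     ≈ Y · 4.1816

Percentage change = ((1 + 0.43)^4 − 1) × 100% ≈ 318.2%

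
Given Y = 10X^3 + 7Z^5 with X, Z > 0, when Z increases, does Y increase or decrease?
Y increases

Taking the partial derivative:
∂Y/∂Z = 35Z^4

∂Y/∂Z = 35Z^4 > 0 (assuming positive values)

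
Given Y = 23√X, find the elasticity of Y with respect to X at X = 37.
Elasticity = 1/2

Elasticity = (dY/dX) · (X/Y)

dY/dX = 23/(2·√X)
At X = 37: dY/dX = 23·√37/74, Y = 23·√37

Elasticity = (23·√37/74) · (37 / (23·√37)) = 1/2

Interpretation: for a small percentage change in X, the percentage change in Y is approximately 0.50 times as large.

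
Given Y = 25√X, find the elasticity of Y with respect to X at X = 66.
Elasticity = 1/2

Elasticity = (dY/dX) · (X/Y)

dY/dX = 25/(2·√X)
At X = 66: dY/dX = 25·√66/132, Y = 25·√66

Elasticity = (25·√66/132) · (66 / (25·√66)) = 1/2

Interpretation: for a small percentage change in X, the percentage change in Y is approximately 0.50 times as large.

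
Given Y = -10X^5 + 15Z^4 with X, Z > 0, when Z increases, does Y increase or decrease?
Y increases

Taking the partial derivative:
∂Y/∂Z = 60Z^3

∂Y/∂Z = 60Z^3 > 0 (assuming positive values)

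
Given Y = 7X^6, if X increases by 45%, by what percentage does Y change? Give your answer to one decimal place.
829.4%

For Y = 7X^6:
If X → X(1 + 0.45)
Then Y → Y · (1 + 0.45)^6
     ≈ Y · 9.2941

Percentage change = ((1 + 0.45)^6 − 1) × 100% ≈ 829.4%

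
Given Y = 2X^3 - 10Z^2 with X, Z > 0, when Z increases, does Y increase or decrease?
Y decreases

Taking the partial derivative:
∂Y/∂Z = -20Z

∂Y/∂Z = -20Z < 0 (assuming positive values)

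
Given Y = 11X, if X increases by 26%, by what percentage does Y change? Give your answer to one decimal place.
26.0%

For Y = 11X:
If X → X(1 + 0.26)
Then Y → Y · (1 + 0.26)^1
     = Y · 1.2600

Percentage change = ((1 + 0.26)^1 − 1) × 100% = 26.0%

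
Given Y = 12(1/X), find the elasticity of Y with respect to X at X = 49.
Elasticity = -1

Elasticity = (dY/dX) · (X/Y)

dY/dX = -12/X²
At X = 49: dY/dX = -12/2401, Y = 12/49

Elasticity = (-12/2401) · (49 / (12/49)) = -1

Interpretation: for a small percentage change in X, the percentage change in Y is approximately -1.00 times as large.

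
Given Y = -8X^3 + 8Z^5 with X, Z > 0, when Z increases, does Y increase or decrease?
Y increases

Taking the partial derivative:
∂Y/∂Z = 40Z^4

∂Y/∂Z = 40Z^4 > 0 (assuming positive values)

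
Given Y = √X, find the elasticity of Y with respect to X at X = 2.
Elasticity = 1/2

Elasticity = (dY/dX) · (X/Y)

dY/dX = 1/(2·√X)
At X = 2: dY/dX = √2/4, Y = √2

Elasticity = (√2/4) · (2 / (√2)) = 1/2

Interpretation: for a small percentage change in X, the percentage change in Y is approximately 0.50 times as large.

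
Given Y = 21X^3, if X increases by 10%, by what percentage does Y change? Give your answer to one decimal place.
33.1%

For Y = 21X^3:
If X → X(1 + 0.1)
Then Y → Y · (1 + 0.1)^3
     = Y · 1.3310

Percentage change = ((1 + 0.1)^3 − 1) × 100% = 33.1%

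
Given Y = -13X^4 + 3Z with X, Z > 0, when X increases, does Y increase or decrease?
Y decreases

Taking the partial derivative:
∂Y/∂X = -52X^3

∂Y/∂X = -52X^3 < 0 (assuming positive values)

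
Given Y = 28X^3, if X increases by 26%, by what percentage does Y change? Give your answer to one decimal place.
100.0%

For Y = 28X^3:
If X → X(1 + 0.26)
Then Y → Y · (1 + 0.26)^3
     ≈ Y · 2.0004

Percentage change = ((1 + 0.26)^3 − 1) × 100% ≈ 100.0%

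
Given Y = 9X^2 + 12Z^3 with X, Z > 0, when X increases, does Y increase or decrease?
Y increases

Taking the partial derivative:
∂Y/∂X = 18X

∂Y/∂X = 18X > 0 (assuming positive values)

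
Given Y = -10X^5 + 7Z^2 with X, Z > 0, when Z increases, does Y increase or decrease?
Y increases

Taking the partial derivative:
∂Y/∂Z = 14Z

∂Y/∂Z = 14Z > 0 (assuming positive values)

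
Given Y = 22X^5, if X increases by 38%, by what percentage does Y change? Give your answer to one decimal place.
400.5%

For Y = 22X^5:
If X → X(1 + 0.38)
Then Y → Y · (1 + 0.38)^5
     ≈ Y · 5.0049

Percentage change = ((1 + 0.38)^5 − 1) × 100% ≈ 400.5%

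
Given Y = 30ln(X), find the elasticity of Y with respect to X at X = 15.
Elasticity = 1/ln(15) ≈ 0.3693

Elasticity = (dY/dX) · (X/Y)

dY/dX = 30/X
At X = 15: dY/dX = 2, Y = 30·ln(15)

Elasticity = 2 · (15 / (30·ln(15))) = 1/ln(15) ≈ 0.3693

Interpretation: for a small percentage change in X, the percentage change in Y is approximately 0.37 times as large.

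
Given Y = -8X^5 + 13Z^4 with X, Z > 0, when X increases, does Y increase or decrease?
Y decreases

Taking the partial derivative:
∂Y/∂X = -40X^4

∂Y/∂X = -40X^4 < 0 (assuming positive values)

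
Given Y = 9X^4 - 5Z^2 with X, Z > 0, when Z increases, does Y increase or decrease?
Y decreases

Taking the partial derivative:
∂Y/∂Z = -10Z

∂Y/∂Z = -10Z < 0 (assuming positive values)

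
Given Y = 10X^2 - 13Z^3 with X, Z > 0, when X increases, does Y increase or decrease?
Y increases

Taking the partial derivative:
∂Y/∂X = 20X

∂Y/∂X = 20X > 0 (assuming positive values)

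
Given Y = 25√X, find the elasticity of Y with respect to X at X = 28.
Elasticity = 1/2

Elasticity = (dY/dX) · (X/Y)

dY/dX = 25/(2·√X)
At X = 28: dY/dX = 25·√7/28, Y = 50·√7

Elasticity = (25·√7/28) · (28 / (50·√7)) = 1/2

Interpretation: for a small percentage change in X, the percentage change in Y is approximately 0.50 times as large.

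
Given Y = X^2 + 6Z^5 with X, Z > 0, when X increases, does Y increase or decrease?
Y increases

Taking the partial derivative:
∂Y/∂X = 2X

∂Y/∂X = 2X > 0 (assuming positive values)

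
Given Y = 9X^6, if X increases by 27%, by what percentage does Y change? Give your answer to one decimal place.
319.6%

For Y = 9X^6:
If X → X(1 + 0.27)
Then Y → Y · (1 + 0.27)^6
     ≈ Y · 4.1959

Percentage change = ((1 + 0.27)^6 − 1) × 100% ≈ 319.6%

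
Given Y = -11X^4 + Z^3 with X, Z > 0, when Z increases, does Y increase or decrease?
Y increases

Taking the partial derivative:
∂Y/∂Z = 3Z^2

∂Y/∂Z = 3Z^2 > 0 (assuming positive values)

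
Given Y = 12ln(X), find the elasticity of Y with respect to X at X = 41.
Elasticity = 1/ln(41) ≈ 0.2693

Elasticity = (dY/dX) · (X/Y)

dY/dX = 12/X
At X = 41: dY/dX = 12/41, Y = 12·ln(41)

Elasticity = (12/41) · (41 / (12·ln(41))) = 1/ln(41) ≈ 0.2693

Interpretation: for a small percentage change in X, the percentage change in Y is approximately 0.27 times as large.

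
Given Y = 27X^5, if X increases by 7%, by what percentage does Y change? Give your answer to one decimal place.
40.3%

For Y = 27X^5:
If X → X(1 + 0.07)
Then Y → Y · (1 + 0.07)^5
     ≈ Y · 1.4026

Percentage change = ((1 + 0.07)^5 − 1) × 100% ≈ 40.3%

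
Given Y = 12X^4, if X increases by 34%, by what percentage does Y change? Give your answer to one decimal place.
222.4%

For Y = 12X^4:
If X → X(1 + 0.34)
Then Y → Y · (1 + 0.34)^4
     ≈ Y · 3.2242

Percentage change = ((1 + 0.34)^4 − 1) × 100% ≈ 222.4%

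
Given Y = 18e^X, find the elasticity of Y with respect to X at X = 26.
Elasticity = 26

Elasticity = (dY/dX) · (X/Y)

dY/dX = 18·e^X
At X = 26: dY/dX = 18·e^26, Y = 18·e^26

Elasticity = (18·e^26) · (26 / (18·e^26)) = 26

Interpretation: for a small percentage change in X, the percentage change in Y is approximately 26.00 times as large.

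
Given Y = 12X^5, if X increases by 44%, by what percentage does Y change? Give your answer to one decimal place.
519.2%

For Y = 12X^5:
If X → X(1 + 0.44)
Then Y → Y · (1 + 0.44)^5
     ≈ Y · 6.1917

Percentage change = ((1 + 0.44)^5 − 1) × 100% ≈ 519.2%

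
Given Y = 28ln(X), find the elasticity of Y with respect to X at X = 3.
Elasticity = 1/ln(3) ≈ 0.9102

Elasticity = (dY/dX) · (X/Y)

dY/dX = 28/X
At X = 3: dY/dX = 28/3, Y = 28·ln(3)

Elasticity = (28/3) · (3 / (28·ln(3))) = 1/ln(3) ≈ 0.9102

Interpretation: for a small percentage change in X, the percentage change in Y is approximately 0.91 times as large.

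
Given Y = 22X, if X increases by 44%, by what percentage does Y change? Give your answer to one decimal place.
44.0%

For Y = 22X:
If X → X(1 + 0.44)
Then Y → Y · (1 + 0.44)^1
     = Y · 1.4400

Percentage change = ((1 + 0.44)^1 − 1) × 100% = 44.0%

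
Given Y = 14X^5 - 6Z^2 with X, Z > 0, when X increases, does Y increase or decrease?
Y increases

Taking the partial derivative:
∂Y/∂X = 70X^4

∂Y/∂X = 70X^4 > 0 (assuming positive values)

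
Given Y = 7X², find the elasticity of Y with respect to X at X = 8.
Elasticity = 2

Elasticity = (dY/dX) · (X/Y)

dY/dX = 14·X
At X = 8: dY/dX = 112, Y = 448

Elasticity = 112 · (8 / 448) = 2

Interpretation: for a small percentage change in X, the percentage change in Y is approximately 2.00 times as large.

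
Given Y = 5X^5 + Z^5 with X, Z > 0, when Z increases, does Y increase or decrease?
Y increases

Taking the partial derivative:
∂Y/∂Z = 5Z^4

∂Y/∂Z = 5Z^4 > 0 (assuming positive values)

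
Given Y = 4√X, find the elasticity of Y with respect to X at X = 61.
Elasticity = 1/2

Elasticity = (dY/dX) · (X/Y)

dY/dX = 2/√X
At X = 61: dY/dX = 2·√61/61, Y = 4·√61

Elasticity = (2·√61/61) · (61 / (4·√61)) = 1/2

Interpretation: for a small percentage change in X, the percentage change in Y is approximately 0.50 times as large.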